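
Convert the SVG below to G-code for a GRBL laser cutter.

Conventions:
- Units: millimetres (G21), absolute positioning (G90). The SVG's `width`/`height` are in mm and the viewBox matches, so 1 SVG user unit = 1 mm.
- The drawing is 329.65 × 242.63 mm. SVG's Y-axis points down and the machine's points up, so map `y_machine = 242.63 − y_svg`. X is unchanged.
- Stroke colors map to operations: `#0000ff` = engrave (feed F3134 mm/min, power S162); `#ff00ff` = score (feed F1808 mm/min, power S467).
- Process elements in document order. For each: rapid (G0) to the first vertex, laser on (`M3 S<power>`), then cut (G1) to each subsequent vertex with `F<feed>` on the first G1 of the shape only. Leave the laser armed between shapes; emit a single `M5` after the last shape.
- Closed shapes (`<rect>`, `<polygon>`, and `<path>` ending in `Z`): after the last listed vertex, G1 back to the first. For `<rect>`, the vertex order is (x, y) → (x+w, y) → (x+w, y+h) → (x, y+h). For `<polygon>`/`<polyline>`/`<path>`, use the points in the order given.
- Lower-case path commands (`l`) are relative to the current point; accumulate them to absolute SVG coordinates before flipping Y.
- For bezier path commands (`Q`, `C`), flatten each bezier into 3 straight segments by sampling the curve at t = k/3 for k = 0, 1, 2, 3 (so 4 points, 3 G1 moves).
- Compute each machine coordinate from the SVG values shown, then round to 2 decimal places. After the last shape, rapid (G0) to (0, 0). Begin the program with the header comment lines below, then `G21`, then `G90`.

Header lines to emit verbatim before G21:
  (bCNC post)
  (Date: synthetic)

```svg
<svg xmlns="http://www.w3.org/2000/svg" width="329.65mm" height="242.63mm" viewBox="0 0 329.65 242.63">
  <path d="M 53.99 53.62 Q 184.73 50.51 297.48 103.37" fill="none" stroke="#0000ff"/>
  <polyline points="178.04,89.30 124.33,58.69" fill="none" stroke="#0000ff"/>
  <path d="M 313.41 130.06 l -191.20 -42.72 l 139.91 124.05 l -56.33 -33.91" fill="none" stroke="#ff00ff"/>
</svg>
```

(bCNC post)
(Date: synthetic)
G21
G90
G0 X53.99 Y189.01
M3 S162
G1 X139.15 Y184.86 F3134
G1 X220.31 Y168.28
G1 X297.48 Y139.26
G0 X178.04 Y153.33
M3 S162
G1 X124.33 Y183.94 F3134
G0 X313.41 Y112.57
M3 S467
G1 X122.21 Y155.29 F1808
G1 X262.12 Y31.24
G1 X205.79 Y65.15
M5
G0 X0.00 Y0.00

Since the viewBox matches the mm dimensions, user units are millimetres directly. The only transform is the Y-flip y_m = 242.63 − y_svg.

Shape 1 is a quadratic bezier drawn with `<path>`. Its stroke #0000ff means engrave at S162, F3134. After flipping Y the toolpath is (53.99,189.01) → (139.15,184.86) → (220.31,168.28) → (297.48,139.26).

Shape 2 is a line segment drawn with `<polyline>`. Its stroke #0000ff means engrave at S162, F3134. After flipping Y the toolpath is (178.04,153.33) → (124.33,183.94).

Shape 3 is a open polyline drawn with `<path>`. Its stroke #ff00ff means score at S467, F1808. After flipping Y the toolpath is (313.41,112.57) → (122.21,155.29) → (262.12,31.24) → (205.79,65.15).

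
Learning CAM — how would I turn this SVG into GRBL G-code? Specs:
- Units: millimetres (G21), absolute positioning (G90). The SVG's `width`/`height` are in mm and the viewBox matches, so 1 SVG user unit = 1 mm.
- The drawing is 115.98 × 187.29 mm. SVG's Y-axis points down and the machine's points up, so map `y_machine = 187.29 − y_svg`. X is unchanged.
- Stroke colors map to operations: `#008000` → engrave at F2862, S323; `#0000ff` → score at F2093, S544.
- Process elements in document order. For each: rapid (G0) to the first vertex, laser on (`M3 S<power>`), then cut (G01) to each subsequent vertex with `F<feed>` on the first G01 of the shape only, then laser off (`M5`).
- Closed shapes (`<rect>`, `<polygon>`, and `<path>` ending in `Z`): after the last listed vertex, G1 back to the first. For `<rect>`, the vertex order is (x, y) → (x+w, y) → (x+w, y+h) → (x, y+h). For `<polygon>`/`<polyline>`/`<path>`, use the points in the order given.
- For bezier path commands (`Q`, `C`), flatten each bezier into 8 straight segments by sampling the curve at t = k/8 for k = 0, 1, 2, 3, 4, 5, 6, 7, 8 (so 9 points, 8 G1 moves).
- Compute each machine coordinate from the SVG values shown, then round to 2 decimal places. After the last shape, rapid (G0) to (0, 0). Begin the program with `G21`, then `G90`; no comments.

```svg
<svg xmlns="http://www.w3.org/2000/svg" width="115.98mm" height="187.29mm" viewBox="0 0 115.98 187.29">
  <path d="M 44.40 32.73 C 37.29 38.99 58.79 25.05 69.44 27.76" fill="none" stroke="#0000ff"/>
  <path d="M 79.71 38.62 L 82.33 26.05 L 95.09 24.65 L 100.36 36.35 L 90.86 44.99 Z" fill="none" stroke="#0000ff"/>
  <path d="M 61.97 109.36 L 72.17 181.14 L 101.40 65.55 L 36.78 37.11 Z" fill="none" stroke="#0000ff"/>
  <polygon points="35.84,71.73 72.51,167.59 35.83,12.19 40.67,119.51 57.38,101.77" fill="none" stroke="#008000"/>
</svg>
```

1 u = 1 mm; y_m = 187.29 − y.

[1] `<path>` cubic bezier, #0000ff→score S544 F2093: (44.40,154.56) → (43.00,153.09) → (43.82,153.08) → (46.39,154.10) → (50.26,155.71) → (54.96,157.50) → (60.03,159.02) → (65.01,159.84) → (69.44,159.53)

[2] `<path>` regular polygon, #0000ff→score S544 F2093: (79.71,148.67) → (82.33,161.24) → (95.09,162.64) → (100.36,150.94) → (90.86,142.30) → (79.71,148.67) (closed)

[3] `<path>` closed polygon, #0000ff→score S544 F2093: (61.97,77.93) → (72.17,6.15) → (101.40,121.74) → (36.78,150.18) → (61.97,77.93) (closed)

[4] `<polygon>` closed polygon, #008000→engrave S323 F2862: (35.84,115.56) → (72.51,19.70) → (35.83,175.10) → (40.67,67.78) → (57.38,85.52) → (35.84,115.56) (closed)

G21
G90
G0 X44.40 Y154.56
M3 S544
G01 X43.00 Y153.09 F2093
G01 X43.82 Y153.08
G01 X46.39 Y154.10
G01 X50.26 Y155.71
G01 X54.96 Y157.50
G01 X60.03 Y159.02
G01 X65.01 Y159.84
G01 X69.44 Y159.53
M5
G0 X79.71 Y148.67
M3 S544
G01 X82.33 Y161.24 F2093
G01 X95.09 Y162.64
G01 X100.36 Y150.94
G01 X90.86 Y142.30
G01 X79.71 Y148.67
M5
G0 X61.97 Y77.93
M3 S544
G01 X72.17 Y6.15 F2093
G01 X101.40 Y121.74
G01 X36.78 Y150.18
G01 X61.97 Y77.93
M5
G0 X35.84 Y115.56
M3 S323
G01 X72.51 Y19.70 F2862
G01 X35.83 Y175.10
G01 X40.67 Y67.78
G01 X57.38 Y85.52
G01 X35.84 Y115.56
M5
G0 X0.00 Y0.00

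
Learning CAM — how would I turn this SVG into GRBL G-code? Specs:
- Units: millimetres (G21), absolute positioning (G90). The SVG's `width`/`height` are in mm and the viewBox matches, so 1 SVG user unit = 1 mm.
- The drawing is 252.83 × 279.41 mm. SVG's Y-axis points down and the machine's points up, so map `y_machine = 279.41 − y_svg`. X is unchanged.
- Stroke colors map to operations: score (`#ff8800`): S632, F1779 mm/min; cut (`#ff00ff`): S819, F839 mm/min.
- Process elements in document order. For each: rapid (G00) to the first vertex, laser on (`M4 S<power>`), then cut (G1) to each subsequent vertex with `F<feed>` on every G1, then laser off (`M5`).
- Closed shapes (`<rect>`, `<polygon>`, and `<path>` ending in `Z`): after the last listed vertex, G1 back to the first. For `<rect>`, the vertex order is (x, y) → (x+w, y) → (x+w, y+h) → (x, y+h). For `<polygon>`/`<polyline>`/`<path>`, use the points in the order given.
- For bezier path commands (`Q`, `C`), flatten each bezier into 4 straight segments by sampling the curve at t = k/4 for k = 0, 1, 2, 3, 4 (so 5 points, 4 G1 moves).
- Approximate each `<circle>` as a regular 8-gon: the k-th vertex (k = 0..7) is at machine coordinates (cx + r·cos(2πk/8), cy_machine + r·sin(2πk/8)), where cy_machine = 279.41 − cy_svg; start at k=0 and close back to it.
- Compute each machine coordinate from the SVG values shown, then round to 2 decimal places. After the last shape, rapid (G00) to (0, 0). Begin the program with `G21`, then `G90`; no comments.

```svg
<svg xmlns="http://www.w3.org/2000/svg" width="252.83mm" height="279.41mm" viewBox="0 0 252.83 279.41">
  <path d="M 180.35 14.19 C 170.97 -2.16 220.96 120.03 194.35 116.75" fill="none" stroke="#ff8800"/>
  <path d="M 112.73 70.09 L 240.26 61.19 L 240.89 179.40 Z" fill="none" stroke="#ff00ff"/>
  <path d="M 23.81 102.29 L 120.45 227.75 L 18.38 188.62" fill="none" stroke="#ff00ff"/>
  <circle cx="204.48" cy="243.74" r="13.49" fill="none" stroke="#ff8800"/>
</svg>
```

1 u = 1 mm; y_m = 279.41 − y.

[1] `<path>` cubic bezier, #ff8800→score S632 F1779: (180.35,265.22) → (182.32,255.63) → (193.81,218.84) → (202.07,179.60) → (194.35,162.66)

[2] `<path>` closed polygon, #ff00ff→cut S819 F839: (112.73,209.32) → (240.26,218.22) → (240.89,100.01) → (112.73,209.32) (closed)

[3] `<path>` open polyline, #ff00ff→cut S819 F839: (23.81,177.12) → (120.45,51.66) → (18.38,90.79)

[4] `<circle>` circle, #ff8800→score S632 F1779: (217.97,35.67) → (214.02,45.21) → (204.48,49.16) → (194.94,45.21) → (190.99,35.67) → (194.94,26.13) → (204.48,22.18) → (214.02,26.13) → (217.97,35.67) (closed)

G21
G90
G00 X180.35 Y265.22
M4 S632
G1 X182.32 Y255.63 F1779
G1 X193.81 Y218.84 F1779
G1 X202.07 Y179.60 F1779
G1 X194.35 Y162.66 F1779
M5
G00 X112.73 Y209.32
M4 S819
G1 X240.26 Y218.22 F839
G1 X240.89 Y100.01 F839
G1 X112.73 Y209.32 F839
M5
G00 X23.81 Y177.12
M4 S819
G1 X120.45 Y51.66 F839
G1 X18.38 Y90.79 F839
M5
G00 X217.97 Y35.67
M4 S632
G1 X214.02 Y45.21 F1779
G1 X204.48 Y49.16 F1779
G1 X194.94 Y45.21 F1779
G1 X190.99 Y35.67 F1779
G1 X194.94 Y26.13 F1779
G1 X204.48 Y22.18 F1779
G1 X214.02 Y26.13 F1779
G1 X217.97 Y35.67 F1779
M5
G00 X0.00 Y0.00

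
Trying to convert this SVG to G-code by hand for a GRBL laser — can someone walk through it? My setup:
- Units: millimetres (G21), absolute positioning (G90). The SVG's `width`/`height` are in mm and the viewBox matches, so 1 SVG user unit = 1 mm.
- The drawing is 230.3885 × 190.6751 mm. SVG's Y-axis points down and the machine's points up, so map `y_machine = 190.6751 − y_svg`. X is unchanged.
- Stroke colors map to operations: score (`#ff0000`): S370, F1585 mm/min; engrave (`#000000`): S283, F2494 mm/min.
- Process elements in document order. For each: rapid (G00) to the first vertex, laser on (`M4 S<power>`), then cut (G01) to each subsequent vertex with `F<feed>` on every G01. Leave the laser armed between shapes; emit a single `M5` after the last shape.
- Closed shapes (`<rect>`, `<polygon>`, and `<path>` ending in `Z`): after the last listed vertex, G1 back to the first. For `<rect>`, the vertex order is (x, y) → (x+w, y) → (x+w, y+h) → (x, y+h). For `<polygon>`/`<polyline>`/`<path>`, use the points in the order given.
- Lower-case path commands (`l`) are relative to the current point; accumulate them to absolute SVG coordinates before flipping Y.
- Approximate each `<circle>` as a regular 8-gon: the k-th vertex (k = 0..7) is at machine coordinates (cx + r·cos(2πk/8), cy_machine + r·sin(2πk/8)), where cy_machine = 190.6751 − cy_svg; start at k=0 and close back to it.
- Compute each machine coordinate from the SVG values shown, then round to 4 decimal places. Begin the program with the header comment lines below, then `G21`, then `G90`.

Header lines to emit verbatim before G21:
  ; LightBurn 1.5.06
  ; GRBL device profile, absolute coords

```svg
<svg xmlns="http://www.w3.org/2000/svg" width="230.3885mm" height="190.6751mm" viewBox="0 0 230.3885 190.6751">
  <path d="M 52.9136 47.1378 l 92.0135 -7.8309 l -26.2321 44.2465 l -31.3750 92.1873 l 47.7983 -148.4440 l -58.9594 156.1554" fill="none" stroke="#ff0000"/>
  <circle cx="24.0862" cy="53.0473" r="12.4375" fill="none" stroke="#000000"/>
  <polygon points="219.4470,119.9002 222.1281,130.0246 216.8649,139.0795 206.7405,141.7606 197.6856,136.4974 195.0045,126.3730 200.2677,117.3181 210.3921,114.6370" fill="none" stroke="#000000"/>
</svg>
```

; LightBurn 1.5.06
; GRBL device profile, absolute coords
G21
G90
G00 X52.9136 Y143.5373
M4 S370
G01 X144.9271 Y151.3682 F1585
G01 X118.6950 Y107.1217 F1585
G01 X87.3200 Y14.9344 F1585
G01 X135.1183 Y163.3784 F1585
G01 X76.1589 Y7.2230 F1585
G00 X36.5237 Y137.6278
M4 S283
G01 X32.8808 Y146.4224 F2494
G01 X24.0862 Y150.0653 F2494
G01 X15.2916 Y146.4224 F2494
G01 X11.6487 Y137.6278 F2494
G01 X15.2916 Y128.8332 F2494
G01 X24.0862 Y125.1903 F2494
G01 X32.8808 Y128.8332 F2494
G01 X36.5237 Y137.6278 F2494
G00 X219.4470 Y70.7749
M4 S283
G01 X222.1281 Y60.6505 F2494
G01 X216.8649 Y51.5956 F2494
G01 X206.7405 Y48.9145 F2494
G01 X197.6856 Y54.1777 F2494
G01 X195.0045 Y64.3021 F2494
G01 X200.2677 Y73.3570 F2494
G01 X210.3921 Y76.0381 F2494
G01 X219.4470 Y70.7749 F2494
M5

Since the viewBox matches the mm dimensions, user units are millimetres directly. The only transform is the Y-flip y_m = 190.6751 − y_svg.

Shape 1 is a open polyline drawn with `<path>`. Its stroke #ff0000 means score at S370, F1585. After flipping Y the toolpath is (52.9136,143.5373) → (144.9271,151.3682) → (118.6950,107.1217) → (87.3200,14.9344) → (135.1183,163.3784) → (76.1589,7.2230).

Shape 2 is a circle drawn with `<circle>`. Its stroke #000000 means engrave at S283, F2494. After flipping Y the toolpath is (36.5237,137.6278) → (32.8808,146.4224) → (24.0862,150.0653) → (15.2916,146.4224) → (11.6487,137.6278) → (15.2916,128.8332) → (24.0862,125.1903) → (32.8808,128.8332) → (36.5237,137.6278), returning to the start.

Shape 3 is a regular polygon drawn with `<polygon>`. Its stroke #000000 means engrave at S283, F2494. After flipping Y the toolpath is (219.4470,70.7749) → (222.1281,60.6505) → (216.8649,51.5956) → (206.7405,48.9145) → (197.6856,54.1777) → (195.0045,64.3021) → (200.2677,73.3570) → (210.3921,76.0381) → (219.4470,70.7749), returning to the start.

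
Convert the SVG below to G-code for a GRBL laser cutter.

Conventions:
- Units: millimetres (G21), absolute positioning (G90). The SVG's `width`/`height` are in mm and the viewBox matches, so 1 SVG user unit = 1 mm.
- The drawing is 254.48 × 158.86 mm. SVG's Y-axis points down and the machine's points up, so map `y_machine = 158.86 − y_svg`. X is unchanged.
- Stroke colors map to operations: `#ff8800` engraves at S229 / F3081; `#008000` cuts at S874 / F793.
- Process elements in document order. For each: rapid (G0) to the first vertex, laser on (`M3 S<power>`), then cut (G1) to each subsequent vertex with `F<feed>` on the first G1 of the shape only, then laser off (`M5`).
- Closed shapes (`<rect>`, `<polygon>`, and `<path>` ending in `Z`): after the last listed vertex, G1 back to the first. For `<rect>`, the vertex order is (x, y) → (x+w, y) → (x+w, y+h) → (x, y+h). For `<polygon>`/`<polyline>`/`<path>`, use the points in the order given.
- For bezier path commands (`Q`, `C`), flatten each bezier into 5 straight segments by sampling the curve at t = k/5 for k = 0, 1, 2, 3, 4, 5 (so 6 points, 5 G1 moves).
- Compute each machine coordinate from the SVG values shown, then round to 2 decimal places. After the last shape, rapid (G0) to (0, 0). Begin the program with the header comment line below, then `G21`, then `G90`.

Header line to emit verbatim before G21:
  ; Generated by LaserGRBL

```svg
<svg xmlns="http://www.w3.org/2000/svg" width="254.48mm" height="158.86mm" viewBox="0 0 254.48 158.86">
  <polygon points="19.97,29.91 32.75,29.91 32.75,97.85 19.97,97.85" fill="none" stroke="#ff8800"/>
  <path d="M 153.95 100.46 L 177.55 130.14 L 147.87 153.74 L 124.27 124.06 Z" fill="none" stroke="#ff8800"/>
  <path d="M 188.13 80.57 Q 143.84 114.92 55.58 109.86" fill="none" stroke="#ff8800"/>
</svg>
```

; Generated by LaserGRBL
G21
G90
G0 X19.97 Y128.95
M3 S229
G1 X32.75 Y128.95 F3081
G1 X32.75 Y61.01
G1 X19.97 Y61.01
G1 X19.97 Y128.95
M5
G0 X153.95 Y58.40
M3 S229
G1 X177.55 Y28.72 F3081
G1 X147.87 Y5.12
G1 X124.27 Y34.80
G1 X153.95 Y58.40
M5
G0 X188.13 Y78.29
M3 S229
G1 X168.66 Y66.13 F3081
G1 X145.66 Y57.12
G1 X119.15 Y51.26
G1 X89.13 Y48.55
G1 X55.58 Y49.00
M5
G0 X0.00 Y0.00

Since the viewBox matches the mm dimensions, user units are millimetres directly. The only transform is the Y-flip y_m = 158.86 − y_svg.

Shape 1 is a rectangle drawn with `<polygon>`. Its stroke #ff8800 means engrave at S229, F3081. After flipping Y the toolpath is (19.97,128.95) → (32.75,128.95) → (32.75,61.01) → (19.97,61.01) → (19.97,128.95), returning to the start.

Shape 2 is a regular polygon drawn with `<path>`. Its stroke #ff8800 means engrave at S229, F3081. After flipping Y the toolpath is (153.95,58.40) → (177.55,28.72) → (147.87,5.12) → (124.27,34.80) → (153.95,58.40), returning to the start.

Shape 3 is a quadratic bezier drawn with `<path>`. Its stroke #ff8800 means engrave at S229, F3081. After flipping Y the toolpath is (188.13,78.29) → (168.66,66.13) → (145.66,57.12) → (119.15,51.26) → (89.13,48.55) → (55.58,49.00).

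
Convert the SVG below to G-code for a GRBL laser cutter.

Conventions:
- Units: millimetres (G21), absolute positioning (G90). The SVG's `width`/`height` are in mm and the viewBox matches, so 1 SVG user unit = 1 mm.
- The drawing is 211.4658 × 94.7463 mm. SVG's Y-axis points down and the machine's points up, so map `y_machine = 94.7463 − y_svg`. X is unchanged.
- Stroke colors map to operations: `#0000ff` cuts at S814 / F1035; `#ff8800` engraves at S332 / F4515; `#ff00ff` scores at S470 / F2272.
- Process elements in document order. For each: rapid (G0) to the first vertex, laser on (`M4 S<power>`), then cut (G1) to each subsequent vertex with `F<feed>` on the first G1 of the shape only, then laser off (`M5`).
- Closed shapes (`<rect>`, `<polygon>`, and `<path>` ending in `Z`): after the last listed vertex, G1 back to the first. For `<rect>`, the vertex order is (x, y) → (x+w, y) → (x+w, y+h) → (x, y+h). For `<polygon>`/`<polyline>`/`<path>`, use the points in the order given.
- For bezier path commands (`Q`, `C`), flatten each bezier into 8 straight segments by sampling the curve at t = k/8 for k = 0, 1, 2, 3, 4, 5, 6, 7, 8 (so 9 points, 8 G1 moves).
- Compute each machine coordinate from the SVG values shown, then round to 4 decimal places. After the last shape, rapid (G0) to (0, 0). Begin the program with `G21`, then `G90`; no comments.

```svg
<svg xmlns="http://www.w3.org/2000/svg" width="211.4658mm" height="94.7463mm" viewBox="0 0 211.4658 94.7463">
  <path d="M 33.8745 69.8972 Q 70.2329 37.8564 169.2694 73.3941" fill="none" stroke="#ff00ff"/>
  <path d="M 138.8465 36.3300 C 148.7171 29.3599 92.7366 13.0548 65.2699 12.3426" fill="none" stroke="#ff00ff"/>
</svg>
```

G21
G90
G0 X33.8745 Y24.8491
M4 S470
G1 X43.9434 Y31.8034 F2272
G1 X55.9711 Y36.6458
G1 X69.9574 Y39.3765
G1 X85.9024 Y39.9953
G1 X103.8061 Y38.5022
G1 X123.6685 Y34.8974
G1 X145.4896 Y29.1807
G1 X169.2694 Y21.3522
M5
G0 X138.8465 Y58.4163
M4 S470
G1 X139.6455 Y61.4190 F2272
G1 X135.3768 Y65.0047
G1 X127.1463 Y68.8813
G1 X116.0597 Y72.7567
G1 X103.2229 Y76.3388
G1 X89.7418 Y79.3354
G1 X76.7222 Y81.4544
G1 X65.2699 Y82.4037
M5
G0 X0.0000 Y0.0000

Since the viewBox matches the mm dimensions, user units are millimetres directly. The only transform is the Y-flip y_m = 94.7463 − y_svg.

Shape 1 is a quadratic bezier drawn with `<path>`. Its stroke #ff00ff means score at S470, F2272. After flipping Y the toolpath is (33.8745,24.8491) → (43.9434,31.8034) → (55.9711,36.6458) → (69.9574,39.3765) → (85.9024,39.9953) → (103.8061,38.5022) → (123.6685,34.8974) → (145.4896,29.1807) → (169.2694,21.3522).

Shape 2 is a cubic bezier drawn with `<path>`. Its stroke #ff00ff means score at S470, F2272. After flipping Y the toolpath is (138.8465,58.4163) → (139.6455,61.4190) → (135.3768,65.0047) → (127.1463,68.8813) → (116.0597,72.7567) → (103.2229,76.3388) → (89.7418,79.3354) → (76.7222,81.4544) → (65.2699,82.4037).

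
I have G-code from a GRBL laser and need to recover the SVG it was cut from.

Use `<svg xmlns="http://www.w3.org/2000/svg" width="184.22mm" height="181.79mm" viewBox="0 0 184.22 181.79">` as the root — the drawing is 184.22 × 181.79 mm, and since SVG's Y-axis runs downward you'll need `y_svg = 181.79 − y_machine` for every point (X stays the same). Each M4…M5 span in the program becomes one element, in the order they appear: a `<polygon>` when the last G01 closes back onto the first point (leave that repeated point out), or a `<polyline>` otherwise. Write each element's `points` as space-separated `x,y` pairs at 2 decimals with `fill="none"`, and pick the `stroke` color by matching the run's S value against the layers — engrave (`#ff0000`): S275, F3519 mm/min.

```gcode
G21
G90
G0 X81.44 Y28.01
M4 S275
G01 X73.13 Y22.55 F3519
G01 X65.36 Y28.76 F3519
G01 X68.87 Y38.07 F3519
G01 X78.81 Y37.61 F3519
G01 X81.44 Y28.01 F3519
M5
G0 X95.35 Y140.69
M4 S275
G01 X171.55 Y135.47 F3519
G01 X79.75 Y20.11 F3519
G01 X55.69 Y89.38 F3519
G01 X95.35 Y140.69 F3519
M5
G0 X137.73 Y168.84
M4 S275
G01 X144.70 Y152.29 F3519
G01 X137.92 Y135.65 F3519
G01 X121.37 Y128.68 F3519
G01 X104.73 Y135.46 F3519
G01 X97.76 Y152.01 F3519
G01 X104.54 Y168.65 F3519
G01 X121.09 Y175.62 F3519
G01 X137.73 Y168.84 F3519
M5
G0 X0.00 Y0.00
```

Each laser-on run becomes one SVG element. Flip Y back into SVG space with y_svg = 181.79 − y_machine. Every run uses S275, so all elements get stroke `#ff0000` (engrave).

Run 1: The run returns to its start, so emit a `<polygon>` with points (Y-flipped): 81.44,153.78 73.13,159.24 65.36,153.03 68.87,143.72 78.81,144.18.

Run 2: The run returns to its start, so emit a `<polygon>` with points (Y-flipped): 95.35,41.10 171.55,46.32 79.75,161.68 55.69,92.41.

Run 3: The run returns to its start, so emit a `<polygon>` with points (Y-flipped): 137.73,12.95 144.70,29.50 137.92,46.14 121.37,53.11 104.73,46.33 97.76,29.78 104.54,13.14 121.09,6.17.

<svg xmlns="http://www.w3.org/2000/svg" width="184.22mm" height="181.79mm" viewBox="0 0 184.22 181.79">
  <polygon points="81.44,153.78 73.13,159.24 65.36,153.03 68.87,143.72 78.81,144.18" fill="none" stroke="#ff0000"/>
  <polygon points="95.35,41.10 171.55,46.32 79.75,161.68 55.69,92.41" fill="none" stroke="#ff0000"/>
  <polygon points="137.73,12.95 144.70,29.50 137.92,46.14 121.37,53.11 104.73,46.33 97.76,29.78 104.54,13.14 121.09,6.17" fill="none" stroke="#ff0000"/>
</svg>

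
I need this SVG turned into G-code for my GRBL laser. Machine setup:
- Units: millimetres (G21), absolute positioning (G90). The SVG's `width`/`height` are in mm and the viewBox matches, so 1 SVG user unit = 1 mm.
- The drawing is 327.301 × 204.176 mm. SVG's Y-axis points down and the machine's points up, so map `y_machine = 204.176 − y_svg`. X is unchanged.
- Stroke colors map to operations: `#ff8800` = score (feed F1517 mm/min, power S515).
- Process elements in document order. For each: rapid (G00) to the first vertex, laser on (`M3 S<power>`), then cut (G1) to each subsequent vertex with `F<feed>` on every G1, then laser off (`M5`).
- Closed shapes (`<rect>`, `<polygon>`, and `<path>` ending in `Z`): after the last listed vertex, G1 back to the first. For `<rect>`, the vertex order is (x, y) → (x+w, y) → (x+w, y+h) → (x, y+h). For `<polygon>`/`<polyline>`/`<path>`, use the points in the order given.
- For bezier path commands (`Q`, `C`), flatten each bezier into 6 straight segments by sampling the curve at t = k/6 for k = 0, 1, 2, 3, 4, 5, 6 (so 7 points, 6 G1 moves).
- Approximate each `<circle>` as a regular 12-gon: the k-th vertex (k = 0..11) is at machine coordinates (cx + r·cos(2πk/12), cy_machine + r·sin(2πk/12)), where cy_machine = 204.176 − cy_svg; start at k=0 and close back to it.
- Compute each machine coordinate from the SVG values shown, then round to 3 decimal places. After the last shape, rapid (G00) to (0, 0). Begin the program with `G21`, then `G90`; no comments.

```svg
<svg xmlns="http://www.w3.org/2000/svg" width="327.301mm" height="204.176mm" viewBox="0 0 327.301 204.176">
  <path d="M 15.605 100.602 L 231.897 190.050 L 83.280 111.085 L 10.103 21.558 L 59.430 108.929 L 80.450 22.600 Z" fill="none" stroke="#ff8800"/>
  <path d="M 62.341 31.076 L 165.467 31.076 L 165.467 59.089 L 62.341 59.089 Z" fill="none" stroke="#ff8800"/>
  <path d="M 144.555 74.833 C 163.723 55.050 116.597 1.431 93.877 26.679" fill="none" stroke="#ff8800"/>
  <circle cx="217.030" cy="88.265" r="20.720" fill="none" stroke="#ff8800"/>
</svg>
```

G21
G90
G00 X15.605 Y103.574
M3 S515
G1 X231.897 Y14.126 F1517
G1 X83.280 Y93.091 F1517
G1 X10.103 Y182.618 F1517
G1 X59.430 Y95.247 F1517
G1 X80.450 Y181.576 F1517
G1 X15.605 Y103.574 F1517
M5
G00 X62.341 Y173.100
M3 S515
G1 X165.467 Y173.100 F1517
G1 X165.467 Y145.087 F1517
G1 X62.341 Y145.087 F1517
G1 X62.341 Y173.100 F1517
M5
G00 X144.555 Y129.343
M3 S515
G1 X149.034 Y141.532 F1517
G1 X144.984 Y156.230 F1517
G1 X134.924 Y170.307 F1517
G1 X121.373 Y180.630 F1517
G1 X106.851 Y184.071 F1517
G1 X93.877 Y177.497 F1517
M5
G00 X237.750 Y115.911
M3 S515
G1 X234.974 Y126.271 F1517
G1 X227.390 Y133.855 F1517
G1 X217.030 Y136.631 F1517
G1 X206.670 Y133.855 F1517
G1 X199.086 Y126.271 F1517
G1 X196.310 Y115.911 F1517
G1 X199.086 Y105.551 F1517
G1 X206.670 Y97.967 F1517
G1 X217.030 Y95.191 F1517
G1 X227.390 Y97.967 F1517
G1 X234.974 Y105.551 F1517
G1 X237.750 Y115.911 F1517
M5
G00 X0.000 Y0.000

viewBox `0 0 327.301 204.176` with mm width/height → 1 unit = 1 mm. Flip: y_m = 204.176 − y_svg.

**Shape 1** — `<path>` closed polygon, stroke `#ff8800` → score (S515, F1517). Machine vertices: (15.605,103.574) → (231.897,14.126) → (83.280,93.091) → (10.103,182.618) → (59.430,95.247) → (80.450,181.576) → (15.605,103.574). Closed: final G1 returns to the first vertex.

**Shape 2** — `<path>` rectangle, stroke `#ff8800` → score (S515, F1517). Machine vertices: (62.341,173.100) → (165.467,173.100) → (165.467,145.087) → (62.341,145.087) → (62.341,173.100). Closed: final G1 returns to the first vertex.

**Shape 3** — `<path>` cubic bezier, stroke `#ff8800` → score (S515, F1517). Control points (SVG): P0=(144.555,74.833), P1=(163.723,55.050), P2=(116.597,1.431), P3=(93.877,26.679); sampled at t=k/6. Machine vertices: (144.555,129.343) → (149.034,141.532) → (144.984,156.230) → (134.924,170.307) → (121.373,180.630) → (106.851,184.071) → (93.877,177.497). Open path.

**Shape 4** — `<circle>` circle, stroke `#ff8800` → score (S515, F1517). Machine vertices: (237.750,115.911) → (234.974,126.271) → (227.390,133.855) → (217.030,136.631) → (206.670,133.855) → (199.086,126.271) → (196.310,115.911) → (199.086,105.551) → (206.670,97.967) → (217.030,95.191) → (227.390,97.967) → (234.974,105.551) → (237.750,115.911). Closed: final G1 returns to the first vertex.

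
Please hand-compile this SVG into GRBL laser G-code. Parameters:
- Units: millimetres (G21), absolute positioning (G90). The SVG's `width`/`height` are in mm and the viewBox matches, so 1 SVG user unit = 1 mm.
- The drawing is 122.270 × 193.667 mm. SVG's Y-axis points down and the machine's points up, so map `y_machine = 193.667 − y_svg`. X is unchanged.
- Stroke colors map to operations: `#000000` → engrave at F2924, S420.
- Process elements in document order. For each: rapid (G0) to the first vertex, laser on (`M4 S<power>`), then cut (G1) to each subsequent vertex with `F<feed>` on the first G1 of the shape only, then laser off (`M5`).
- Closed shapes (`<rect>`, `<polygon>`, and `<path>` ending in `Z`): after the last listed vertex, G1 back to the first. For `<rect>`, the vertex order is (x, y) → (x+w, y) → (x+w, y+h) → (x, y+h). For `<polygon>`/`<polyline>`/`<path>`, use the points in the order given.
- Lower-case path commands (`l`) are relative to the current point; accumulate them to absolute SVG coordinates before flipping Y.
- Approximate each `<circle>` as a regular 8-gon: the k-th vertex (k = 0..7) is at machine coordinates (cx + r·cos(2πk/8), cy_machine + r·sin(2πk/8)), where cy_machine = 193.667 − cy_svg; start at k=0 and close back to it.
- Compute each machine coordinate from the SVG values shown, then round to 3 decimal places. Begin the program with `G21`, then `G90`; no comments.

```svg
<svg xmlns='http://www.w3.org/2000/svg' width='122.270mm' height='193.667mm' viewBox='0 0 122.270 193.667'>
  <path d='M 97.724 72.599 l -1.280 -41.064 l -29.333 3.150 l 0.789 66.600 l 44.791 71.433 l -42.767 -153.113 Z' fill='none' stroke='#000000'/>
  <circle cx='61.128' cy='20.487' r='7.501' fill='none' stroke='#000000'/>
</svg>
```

1 u = 1 mm; y_m = 193.667 − y.

[1] `<path>` closed polygon, #000000→engrave S420 F2924: (97.724,121.068) → (96.444,162.132) → (67.111,158.982) → (67.900,92.382) → (112.691,20.949) → (69.924,174.062) → (97.724,121.068) (closed)

[2] `<circle>` circle, #000000→engrave S420 F2924: (68.629,173.180) → (66.432,178.484) → (61.128,180.681) → (55.824,178.484) → (53.627,173.180) → (55.824,167.876) → (61.128,165.679) → (66.432,167.876) → (68.629,173.180) (closed)

G21
G90
G0 X97.724 Y121.068
M4 S420
G1 X96.444 Y162.132 F2924
G1 X67.111 Y158.982
G1 X67.900 Y92.382
G1 X112.691 Y20.949
G1 X69.924 Y174.062
G1 X97.724 Y121.068
M5
G0 X68.629 Y173.180
M4 S420
G1 X66.432 Y178.484 F2924
G1 X61.128 Y180.681
G1 X55.824 Y178.484
G1 X53.627 Y173.180
G1 X55.824 Y167.876
G1 X61.128 Y165.679
G1 X66.432 Y167.876
G1 X68.629 Y173.180
M5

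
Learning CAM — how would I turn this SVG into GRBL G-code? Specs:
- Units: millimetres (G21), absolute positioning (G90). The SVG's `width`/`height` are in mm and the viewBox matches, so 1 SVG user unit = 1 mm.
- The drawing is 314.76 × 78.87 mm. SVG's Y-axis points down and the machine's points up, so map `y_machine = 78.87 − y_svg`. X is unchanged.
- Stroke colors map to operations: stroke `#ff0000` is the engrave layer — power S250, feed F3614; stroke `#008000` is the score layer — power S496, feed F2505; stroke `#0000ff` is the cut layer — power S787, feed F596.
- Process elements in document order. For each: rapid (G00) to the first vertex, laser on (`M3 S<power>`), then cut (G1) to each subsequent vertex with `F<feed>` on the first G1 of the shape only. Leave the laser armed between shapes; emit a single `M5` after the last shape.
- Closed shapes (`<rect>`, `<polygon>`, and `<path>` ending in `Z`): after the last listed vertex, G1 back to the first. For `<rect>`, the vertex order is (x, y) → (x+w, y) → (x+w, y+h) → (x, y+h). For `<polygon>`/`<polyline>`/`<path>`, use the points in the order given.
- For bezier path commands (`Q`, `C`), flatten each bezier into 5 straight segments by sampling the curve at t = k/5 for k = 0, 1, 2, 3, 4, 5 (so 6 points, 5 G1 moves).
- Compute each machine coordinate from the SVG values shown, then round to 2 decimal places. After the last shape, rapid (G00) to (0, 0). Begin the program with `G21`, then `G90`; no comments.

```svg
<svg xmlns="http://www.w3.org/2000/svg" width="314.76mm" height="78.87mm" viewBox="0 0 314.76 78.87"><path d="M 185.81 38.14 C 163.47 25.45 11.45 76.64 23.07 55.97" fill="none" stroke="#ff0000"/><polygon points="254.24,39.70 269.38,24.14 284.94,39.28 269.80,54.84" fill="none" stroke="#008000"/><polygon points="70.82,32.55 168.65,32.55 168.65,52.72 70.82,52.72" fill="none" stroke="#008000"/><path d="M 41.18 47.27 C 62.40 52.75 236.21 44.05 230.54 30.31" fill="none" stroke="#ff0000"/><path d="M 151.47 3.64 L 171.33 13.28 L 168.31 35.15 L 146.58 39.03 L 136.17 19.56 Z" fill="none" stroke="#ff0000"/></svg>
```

G21
G90
G00 X185.81 Y40.73
M3 S250
G1 X159.19 Y41.76 F3614
G1 X115.53 Y33.98
G1 X68.90 Y23.90
G1 X33.39 Y18.04
G1 X23.07 Y22.90
G00 X254.24 Y39.17
M3 S496
G1 X269.38 Y54.73 F2505
G1 X284.94 Y39.59
G1 X269.80 Y24.03
G1 X254.24 Y39.17
G00 X70.82 Y46.32
M3 S496
G1 X168.65 Y46.32 F2505
G1 X168.65 Y26.15
G1 X70.82 Y26.15
G1 X70.82 Y46.32
G00 X41.18 Y31.60
M3 S250
G1 X69.57 Y29.94 F3614
G1 X118.63 Y31.25
G1 X172.45 Y35.08
G1 X215.06 Y40.99
G1 X230.54 Y48.56
G00 X151.47 Y75.23
M3 S250
G1 X171.33 Y65.59 F3614
G1 X168.31 Y43.72
G1 X146.58 Y39.84
G1 X136.17 Y59.31
G1 X151.47 Y75.23
M5
G00 X0.00 Y0.00

Since the viewBox matches the mm dimensions, user units are millimetres directly. The only transform is the Y-flip y_m = 78.87 − y_svg.

Shape 1 is a cubic bezier drawn with `<path>`. Its stroke #ff0000 means engrave at S250, F3614. After flipping Y the toolpath is (185.81,40.73) → (159.19,41.76) → (115.53,33.98) → (68.90,23.90) → (33.39,18.04) → (23.07,22.90).

Shape 2 is a regular polygon drawn with `<polygon>`. Its stroke #008000 means score at S496, F2505. After flipping Y the toolpath is (254.24,39.17) → (269.38,54.73) → (284.94,39.59) → (269.80,24.03) → (254.24,39.17), returning to the start.

Shape 3 is a rectangle drawn with `<polygon>`. Its stroke #008000 means score at S496, F2505. After flipping Y the toolpath is (70.82,46.32) → (168.65,46.32) → (168.65,26.15) → (70.82,26.15) → (70.82,46.32), returning to the start.

Shape 4 is a cubic bezier drawn with `<path>`. Its stroke #ff0000 means engrave at S250, F3614. After flipping Y the toolpath is (41.18,31.60) → (69.57,29.94) → (118.63,31.25) → (172.45,35.08) → (215.06,40.99) → (230.54,48.56).

Shape 5 is a regular polygon drawn with `<path>`. Its stroke #ff0000 means engrave at S250, F3614. After flipping Y the toolpath is (151.47,75.23) → (171.33,65.59) → (168.31,43.72) → (146.58,39.84) → (136.17,59.31) → (151.47,75.23), returning to the start.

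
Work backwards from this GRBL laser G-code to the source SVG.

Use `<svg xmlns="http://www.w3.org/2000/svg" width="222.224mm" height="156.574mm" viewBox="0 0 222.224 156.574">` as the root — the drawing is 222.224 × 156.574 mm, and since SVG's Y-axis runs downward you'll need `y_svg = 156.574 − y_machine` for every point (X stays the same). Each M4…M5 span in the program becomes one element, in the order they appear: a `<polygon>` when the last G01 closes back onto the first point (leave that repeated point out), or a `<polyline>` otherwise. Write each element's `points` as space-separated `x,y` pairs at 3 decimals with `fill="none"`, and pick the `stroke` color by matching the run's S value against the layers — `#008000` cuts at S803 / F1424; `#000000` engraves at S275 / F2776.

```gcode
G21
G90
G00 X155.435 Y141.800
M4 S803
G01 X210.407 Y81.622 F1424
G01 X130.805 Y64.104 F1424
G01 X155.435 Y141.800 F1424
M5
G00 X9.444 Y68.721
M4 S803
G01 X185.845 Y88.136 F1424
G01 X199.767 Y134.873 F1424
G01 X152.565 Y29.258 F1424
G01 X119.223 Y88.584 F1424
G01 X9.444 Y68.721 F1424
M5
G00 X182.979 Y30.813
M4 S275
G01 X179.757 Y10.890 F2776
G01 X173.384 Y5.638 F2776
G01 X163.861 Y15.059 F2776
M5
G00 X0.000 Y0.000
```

<svg xmlns="http://www.w3.org/2000/svg" width="222.224mm" height="156.574mm" viewBox="0 0 222.224 156.574">
  <polygon points="155.435,14.774 210.407,74.952 130.805,92.470" fill="none" stroke="#008000"/>
  <polygon points="9.444,87.853 185.845,68.438 199.767,21.701 152.565,127.316 119.223,67.990" fill="none" stroke="#008000"/>
  <polyline points="182.979,125.761 179.757,145.684 173.384,150.936 163.861,141.515" fill="none" stroke="#000000"/>
</svg>

Each laser-on run becomes one SVG element. Flip Y back into SVG space with y_svg = 156.574 − y_machine.

Run 1: S803 ⇒ cut layer `#008000`. The run returns to its start, so emit a `<polygon>` with points (Y-flipped): 155.435,14.774 210.407,74.952 130.805,92.470.

Run 2: power S803 maps to stroke `#008000` (cut). The run returns to its start, so emit a `<polygon>` with points (Y-flipped): 9.444,87.853 185.845,68.438 199.767,21.701 152.565,127.316 119.223,67.990.

Run 3: power S275 maps to stroke `#000000` (engrave). The run is open, so emit a `<polyline>` with points (Y-flipped): 182.979,125.761 179.757,145.684 173.384,150.936 163.861,141.515.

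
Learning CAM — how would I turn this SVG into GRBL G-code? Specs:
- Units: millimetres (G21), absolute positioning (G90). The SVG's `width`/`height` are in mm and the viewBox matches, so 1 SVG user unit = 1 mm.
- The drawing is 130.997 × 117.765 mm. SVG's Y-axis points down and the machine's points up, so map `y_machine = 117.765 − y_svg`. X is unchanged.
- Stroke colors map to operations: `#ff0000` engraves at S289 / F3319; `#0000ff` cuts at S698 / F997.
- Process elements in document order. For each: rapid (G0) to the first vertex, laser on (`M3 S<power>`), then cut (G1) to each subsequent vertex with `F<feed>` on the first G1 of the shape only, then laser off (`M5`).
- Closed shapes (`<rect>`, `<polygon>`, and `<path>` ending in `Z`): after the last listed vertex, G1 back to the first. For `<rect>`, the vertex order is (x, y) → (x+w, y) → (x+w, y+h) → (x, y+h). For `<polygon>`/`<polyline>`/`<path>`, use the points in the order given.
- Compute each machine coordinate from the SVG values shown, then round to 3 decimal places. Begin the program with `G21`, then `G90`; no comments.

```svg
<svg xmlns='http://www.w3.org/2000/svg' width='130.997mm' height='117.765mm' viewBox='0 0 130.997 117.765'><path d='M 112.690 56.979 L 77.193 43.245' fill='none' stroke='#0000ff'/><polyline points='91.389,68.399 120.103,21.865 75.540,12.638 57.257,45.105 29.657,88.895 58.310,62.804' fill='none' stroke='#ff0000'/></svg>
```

G21
G90
G0 X112.690 Y60.786
M3 S698
G1 X77.193 Y74.520 F997
M5
G0 X91.389 Y49.366
M3 S289
G1 X120.103 Y95.900 F3319
G1 X75.540 Y105.127
G1 X57.257 Y72.660
G1 X29.657 Y28.870
G1 X58.310 Y54.961
M5

viewBox `0 0 130.997 117.765` with mm width/height → 1 unit = 1 mm. Flip: y_m = 117.765 − y_svg.

**Shape 1** — `<path>` line segment, stroke `#0000ff` → cut (S698, F997). Machine vertices: (112.690,60.786) → (77.193,74.520). Open path.

**Shape 2** — `<polyline>` open polyline, stroke `#ff0000` → engrave (S289, F3319). Machine vertices: (91.389,49.366) → (120.103,95.900) → (75.540,105.127) → (57.257,72.660) → (29.657,28.870) → (58.310,54.961). Open path.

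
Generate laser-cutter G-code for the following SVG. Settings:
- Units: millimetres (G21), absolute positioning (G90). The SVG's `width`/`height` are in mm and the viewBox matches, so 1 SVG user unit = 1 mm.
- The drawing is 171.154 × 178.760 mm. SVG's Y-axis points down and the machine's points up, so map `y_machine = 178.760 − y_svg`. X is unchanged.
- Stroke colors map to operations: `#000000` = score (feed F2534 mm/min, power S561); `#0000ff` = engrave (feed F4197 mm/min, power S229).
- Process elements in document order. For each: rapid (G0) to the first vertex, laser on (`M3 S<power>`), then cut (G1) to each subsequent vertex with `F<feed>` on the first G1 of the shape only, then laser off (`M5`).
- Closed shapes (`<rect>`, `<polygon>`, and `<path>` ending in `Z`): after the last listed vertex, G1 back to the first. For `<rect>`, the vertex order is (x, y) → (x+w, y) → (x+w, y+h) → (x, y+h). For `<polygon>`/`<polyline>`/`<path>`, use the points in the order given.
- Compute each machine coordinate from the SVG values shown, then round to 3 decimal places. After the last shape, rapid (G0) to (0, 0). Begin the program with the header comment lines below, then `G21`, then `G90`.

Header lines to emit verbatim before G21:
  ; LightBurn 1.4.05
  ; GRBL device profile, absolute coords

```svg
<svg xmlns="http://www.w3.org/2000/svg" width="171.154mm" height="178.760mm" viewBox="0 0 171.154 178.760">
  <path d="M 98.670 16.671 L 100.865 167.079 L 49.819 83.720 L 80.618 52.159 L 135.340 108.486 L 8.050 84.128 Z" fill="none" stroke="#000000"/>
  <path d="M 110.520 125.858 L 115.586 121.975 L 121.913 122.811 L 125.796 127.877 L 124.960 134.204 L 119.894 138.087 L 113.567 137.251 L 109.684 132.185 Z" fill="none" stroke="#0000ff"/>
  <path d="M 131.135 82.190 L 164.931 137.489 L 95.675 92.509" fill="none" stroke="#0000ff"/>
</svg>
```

Since the viewBox matches the mm dimensions, user units are millimetres directly. The only transform is the Y-flip y_m = 178.760 − y_svg.

Shape 1 is a closed polygon drawn with `<path>`. Its stroke #000000 means score at S561, F2534. After flipping Y the toolpath is (98.670,162.089) → (100.865,11.681) → (49.819,95.040) → (80.618,126.601) → (135.340,70.274) → (8.050,94.632) → (98.670,162.089), returning to the start.

Shape 2 is a regular polygon drawn with `<path>`. Its stroke #0000ff means engrave at S229, F4197. After flipping Y the toolpath is (110.520,52.902) → (115.586,56.785) → (121.913,55.949) → (125.796,50.883) → (124.960,44.556) → (119.894,40.673) → (113.567,41.509) → (109.684,46.575) → (110.520,52.902), returning to the start.

Shape 3 is a open polyline drawn with `<path>`. Its stroke #0000ff means engrave at S229, F4197. After flipping Y the toolpath is (131.135,96.570) → (164.931,41.271) → (95.675,86.251).

; LightBurn 1.4.05
; GRBL device profile, absolute coords
G21
G90
G0 X98.670 Y162.089
M3 S561
G1 X100.865 Y11.681 F2534
G1 X49.819 Y95.040
G1 X80.618 Y126.601
G1 X135.340 Y70.274
G1 X8.050 Y94.632
G1 X98.670 Y162.089
M5
G0 X110.520 Y52.902
M3 S229
G1 X115.586 Y56.785 F4197
G1 X121.913 Y55.949
G1 X125.796 Y50.883
G1 X124.960 Y44.556
G1 X119.894 Y40.673
G1 X113.567 Y41.509
G1 X109.684 Y46.575
G1 X110.520 Y52.902
M5
G0 X131.135 Y96.570
M3 S229
G1 X164.931 Y41.271 F4197
G1 X95.675 Y86.251
M5
G0 X0.000 Y0.000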